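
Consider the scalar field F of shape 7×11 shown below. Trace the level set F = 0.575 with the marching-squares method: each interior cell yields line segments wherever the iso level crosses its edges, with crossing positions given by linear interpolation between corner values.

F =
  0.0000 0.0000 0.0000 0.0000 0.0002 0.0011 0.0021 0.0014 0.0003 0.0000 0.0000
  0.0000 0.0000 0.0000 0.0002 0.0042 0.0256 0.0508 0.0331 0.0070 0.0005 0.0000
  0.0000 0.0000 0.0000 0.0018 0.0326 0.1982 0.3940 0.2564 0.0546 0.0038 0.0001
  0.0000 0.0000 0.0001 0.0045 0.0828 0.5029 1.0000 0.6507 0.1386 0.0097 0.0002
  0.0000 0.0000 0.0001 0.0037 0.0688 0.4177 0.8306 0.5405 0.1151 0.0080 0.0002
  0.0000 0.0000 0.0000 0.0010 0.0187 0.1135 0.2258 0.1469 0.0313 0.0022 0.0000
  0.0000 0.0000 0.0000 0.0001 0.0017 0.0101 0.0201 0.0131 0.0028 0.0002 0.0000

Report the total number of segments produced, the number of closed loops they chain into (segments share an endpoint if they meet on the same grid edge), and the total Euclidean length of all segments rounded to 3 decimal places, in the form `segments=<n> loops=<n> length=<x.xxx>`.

segments=8 loops=1 length=6.262

cell (2,5): code 0100 → (2.299,6.000)–(3.000,5.145)
cell (2,6): code 1100 → (2.808,7.000)–(2.299,6.000)
cell (2,7): code 1000 → (3.000,7.148)–(2.808,7.000)
cell (3,5): code 0110 → (3.000,5.145)–(4.000,5.381)
cell (3,6): code 1011 → (4.000,6.881)–(3.687,7.000)
cell (3,7): code 0001 → (3.687,7.000)–(3.000,7.148)
cell (4,5): code 0010 → (4.000,5.381)–(4.423,6.000)
cell (4,6): code 0001 → (4.423,6.000)–(4.000,6.881)
total: 8 segments, chained into 1 closed loop(s), length Σ = 6.262083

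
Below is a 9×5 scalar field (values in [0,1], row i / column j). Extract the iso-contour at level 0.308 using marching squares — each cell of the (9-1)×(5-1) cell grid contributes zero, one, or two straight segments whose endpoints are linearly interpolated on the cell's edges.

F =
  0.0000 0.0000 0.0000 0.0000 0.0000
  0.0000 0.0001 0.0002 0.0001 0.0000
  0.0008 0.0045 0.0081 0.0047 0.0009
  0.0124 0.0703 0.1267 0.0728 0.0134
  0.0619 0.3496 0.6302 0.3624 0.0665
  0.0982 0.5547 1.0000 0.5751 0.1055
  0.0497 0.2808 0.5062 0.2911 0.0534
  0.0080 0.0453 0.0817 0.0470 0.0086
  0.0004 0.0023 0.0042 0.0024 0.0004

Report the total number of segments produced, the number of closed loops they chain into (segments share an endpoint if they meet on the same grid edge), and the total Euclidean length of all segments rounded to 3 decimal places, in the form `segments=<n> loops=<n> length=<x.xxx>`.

cell (3,0): code 0100 → (3.851,1.000)–(4.000,0.855)
cell (3,1): code 1100 → (3.360,2.000)–(3.851,1.000)
cell (3,2): code 1100 → (3.812,3.000)–(3.360,2.000)
cell (3,3): code 1000 → (4.000,3.184)–(3.812,3.000)
cell (4,0): code 0110 → (4.000,0.855)–(5.000,0.460)
cell (4,3): code 1001 → (5.000,3.569)–(4.000,3.184)
cell (5,0): code 0010 → (5.000,0.460)–(5.901,1.000)
cell (5,1): code 0111 → (5.901,1.000)–(6.000,1.121)
cell (5,2): code 1011 → (6.000,2.921)–(5.940,3.000)
cell (5,3): code 0001 → (5.940,3.000)–(5.000,3.569)
cell (6,1): code 0010 → (6.000,1.121)–(6.467,2.000)
cell (6,2): code 0001 → (6.467,2.000)–(6.000,2.921)
total: 12 segments, chained into 1 closed loop(s), length Σ = 9.261811

segments=12 loops=1 length=9.262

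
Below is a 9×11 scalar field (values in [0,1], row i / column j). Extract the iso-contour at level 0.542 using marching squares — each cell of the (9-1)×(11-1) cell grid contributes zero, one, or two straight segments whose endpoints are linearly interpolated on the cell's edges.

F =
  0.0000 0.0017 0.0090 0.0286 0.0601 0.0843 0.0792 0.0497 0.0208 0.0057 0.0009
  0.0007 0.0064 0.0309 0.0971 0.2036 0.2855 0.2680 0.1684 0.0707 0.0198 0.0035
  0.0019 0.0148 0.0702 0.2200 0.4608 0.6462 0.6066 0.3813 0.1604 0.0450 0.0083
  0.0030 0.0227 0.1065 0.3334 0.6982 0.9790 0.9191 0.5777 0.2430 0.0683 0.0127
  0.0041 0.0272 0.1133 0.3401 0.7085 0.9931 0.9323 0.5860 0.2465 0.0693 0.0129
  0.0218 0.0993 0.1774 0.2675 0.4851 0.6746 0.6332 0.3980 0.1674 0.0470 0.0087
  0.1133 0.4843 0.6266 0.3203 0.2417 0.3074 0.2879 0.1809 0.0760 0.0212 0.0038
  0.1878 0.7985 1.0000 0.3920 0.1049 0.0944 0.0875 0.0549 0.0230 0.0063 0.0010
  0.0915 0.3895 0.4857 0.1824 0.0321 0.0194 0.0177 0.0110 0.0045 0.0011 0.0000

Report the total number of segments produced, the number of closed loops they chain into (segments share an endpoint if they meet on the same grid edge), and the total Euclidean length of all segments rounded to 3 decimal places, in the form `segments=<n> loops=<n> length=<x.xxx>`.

cell (1,4): code 0100 → (1.711,5.000)–(2.000,4.438)
cell (1,5): code 1100 → (1.809,6.000)–(1.711,5.000)
cell (1,6): code 1000 → (2.000,6.287)–(1.809,6.000)
cell (2,3): code 0100 → (2.342,4.000)–(3.000,3.572)
cell (2,4): code 1110 → (2.000,4.438)–(2.342,4.000)
cell (2,6): code 1101 → (2.818,7.000)–(2.000,6.287)
cell (2,7): code 1000 → (3.000,7.107)–(2.818,7.000)
cell (3,3): code 0110 → (3.000,3.572)–(4.000,3.548)
cell (3,7): code 1001 → (4.000,7.130)–(3.000,7.107)
cell (4,3): code 0010 → (4.000,3.548)–(4.745,4.000)
cell (4,4): code 0111 → (4.745,4.000)–(5.000,4.300)
cell (4,6): code 1011 → (5.000,6.388)–(4.234,7.000)
cell (4,7): code 0001 → (4.234,7.000)–(4.000,7.130)
cell (5,1): code 0100 → (5.812,2.000)–(6.000,1.405)
cell (5,2): code 1000 → (6.000,2.276)–(5.812,2.000)
cell (5,4): code 0010 → (5.000,4.300)–(5.361,5.000)
cell (5,5): code 0011 → (5.361,5.000)–(5.264,6.000)
cell (5,6): code 0001 → (5.264,6.000)–(5.000,6.388)
cell (6,0): code 0100 → (6.184,1.000)–(7.000,0.580)
cell (6,1): code 1110 → (6.000,1.405)–(6.184,1.000)
cell (6,2): code 1001 → (7.000,2.753)–(6.000,2.276)
cell (7,0): code 0010 → (7.000,0.580)–(7.627,1.000)
cell (7,1): code 0011 → (7.627,1.000)–(7.891,2.000)
cell (7,2): code 0001 → (7.891,2.000)–(7.000,2.753)
total: 24 segments, chained into 2 closed loop(s), length Σ = 17.777786

segments=24 loops=2 length=17.778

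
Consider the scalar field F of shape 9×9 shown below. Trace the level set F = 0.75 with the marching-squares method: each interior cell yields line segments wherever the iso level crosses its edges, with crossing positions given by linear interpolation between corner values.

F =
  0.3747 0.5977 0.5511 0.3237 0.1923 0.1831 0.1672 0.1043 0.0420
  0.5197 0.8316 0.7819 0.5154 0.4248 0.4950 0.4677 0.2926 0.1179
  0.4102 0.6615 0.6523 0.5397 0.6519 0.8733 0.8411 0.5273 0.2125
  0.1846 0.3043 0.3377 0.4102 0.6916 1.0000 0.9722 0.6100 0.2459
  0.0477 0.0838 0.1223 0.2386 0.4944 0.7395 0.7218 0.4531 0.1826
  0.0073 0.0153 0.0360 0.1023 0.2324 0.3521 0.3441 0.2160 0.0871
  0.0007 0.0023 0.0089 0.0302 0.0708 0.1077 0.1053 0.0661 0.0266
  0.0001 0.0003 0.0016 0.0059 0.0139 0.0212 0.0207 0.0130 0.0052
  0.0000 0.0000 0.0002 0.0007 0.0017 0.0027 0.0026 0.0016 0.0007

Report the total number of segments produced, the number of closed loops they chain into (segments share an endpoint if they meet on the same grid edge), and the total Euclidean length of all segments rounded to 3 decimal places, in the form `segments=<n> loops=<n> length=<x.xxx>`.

cell (0,0): code 0100 → (0.651,1.000)–(1.000,0.738)
cell (0,1): code 1100 → (0.862,2.000)–(0.651,1.000)
cell (0,2): code 1000 → (1.000,2.120)–(0.862,2.000)
cell (1,0): code 0010 → (1.000,0.738)–(1.480,1.000)
cell (1,1): code 0011 → (1.480,1.000)–(1.246,2.000)
cell (1,2): code 0001 → (1.246,2.000)–(1.000,2.120)
cell (1,4): code 0100 → (1.674,5.000)–(2.000,4.443)
cell (1,5): code 1100 → (1.756,6.000)–(1.674,5.000)
cell (1,6): code 1000 → (2.000,6.290)–(1.756,6.000)
cell (2,4): code 0110 → (2.000,4.443)–(3.000,4.189)
cell (2,6): code 1001 → (3.000,6.613)–(2.000,6.290)
cell (3,4): code 0010 → (3.000,4.189)–(3.960,5.000)
cell (3,5): code 0011 → (3.960,5.000)–(3.887,6.000)
cell (3,6): code 0001 → (3.887,6.000)–(3.000,6.613)
total: 14 segments, chained into 2 closed loop(s), length Σ = 10.935992

segments=14 loops=2 length=10.936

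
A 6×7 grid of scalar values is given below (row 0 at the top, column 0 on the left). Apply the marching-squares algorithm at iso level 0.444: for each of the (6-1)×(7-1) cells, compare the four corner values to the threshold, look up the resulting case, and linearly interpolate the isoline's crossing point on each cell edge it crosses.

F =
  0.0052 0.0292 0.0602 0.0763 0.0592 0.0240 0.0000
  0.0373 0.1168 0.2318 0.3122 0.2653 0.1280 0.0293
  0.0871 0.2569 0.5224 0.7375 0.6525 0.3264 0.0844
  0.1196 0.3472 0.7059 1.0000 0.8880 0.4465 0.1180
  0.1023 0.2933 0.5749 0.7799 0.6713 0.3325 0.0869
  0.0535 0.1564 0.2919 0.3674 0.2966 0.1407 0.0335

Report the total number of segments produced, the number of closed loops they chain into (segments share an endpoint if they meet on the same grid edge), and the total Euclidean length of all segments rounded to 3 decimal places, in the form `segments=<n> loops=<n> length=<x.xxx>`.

cell (1,1): code 0100 → (1.730,2.000)–(2.000,1.705)
cell (1,2): code 1100 → (1.310,3.000)–(1.730,2.000)
cell (1,3): code 1100 → (1.462,4.000)–(1.310,3.000)
cell (1,4): code 1000 → (2.000,4.639)–(1.462,4.000)
cell (2,1): code 0110 → (2.000,1.705)–(3.000,1.270)
cell (2,4): code 1101 → (2.979,5.000)–(2.000,4.639)
cell (2,5): code 1000 → (3.000,5.008)–(2.979,5.000)
cell (3,1): code 0110 → (3.000,1.270)–(4.000,1.535)
cell (3,4): code 1011 → (4.000,4.671)–(3.022,5.000)
cell (3,5): code 0001 → (3.022,5.000)–(3.000,5.008)
cell (4,1): code 0010 → (4.000,1.535)–(4.463,2.000)
cell (4,2): code 0011 → (4.463,2.000)–(4.814,3.000)
cell (4,3): code 0011 → (4.814,3.000)–(4.607,4.000)
cell (4,4): code 0001 → (4.607,4.000)–(4.000,4.671)
total: 14 segments, chained into 1 closed loop(s), length Σ = 11.219575

segments=14 loops=1 length=11.220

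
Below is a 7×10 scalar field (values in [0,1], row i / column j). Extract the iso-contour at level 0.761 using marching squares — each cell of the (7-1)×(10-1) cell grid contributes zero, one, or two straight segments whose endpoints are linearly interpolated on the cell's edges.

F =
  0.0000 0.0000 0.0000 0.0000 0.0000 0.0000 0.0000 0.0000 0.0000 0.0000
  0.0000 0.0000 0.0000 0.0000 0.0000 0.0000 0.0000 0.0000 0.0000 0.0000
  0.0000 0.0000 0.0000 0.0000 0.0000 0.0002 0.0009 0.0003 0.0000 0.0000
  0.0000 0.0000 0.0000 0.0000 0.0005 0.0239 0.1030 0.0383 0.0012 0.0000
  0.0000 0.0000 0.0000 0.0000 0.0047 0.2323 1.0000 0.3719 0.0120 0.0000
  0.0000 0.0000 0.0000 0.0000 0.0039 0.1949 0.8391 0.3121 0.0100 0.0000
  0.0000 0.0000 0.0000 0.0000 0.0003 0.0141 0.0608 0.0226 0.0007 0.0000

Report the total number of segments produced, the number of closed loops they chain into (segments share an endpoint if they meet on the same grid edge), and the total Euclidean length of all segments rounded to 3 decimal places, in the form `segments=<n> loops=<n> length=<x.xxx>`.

segments=6 loops=1 length=3.255

cell (3,5): code 0100 → (3.734,6.000)–(4.000,5.689)
cell (3,6): code 1000 → (4.000,6.381)–(3.734,6.000)
cell (4,5): code 0110 → (4.000,5.689)–(5.000,5.879)
cell (4,6): code 1001 → (5.000,6.148)–(4.000,6.381)
cell (5,5): code 0010 → (5.000,5.879)–(5.100,6.000)
cell (5,6): code 0001 → (5.100,6.000)–(5.000,6.148)
total: 6 segments, chained into 1 closed loop(s), length Σ = 3.255183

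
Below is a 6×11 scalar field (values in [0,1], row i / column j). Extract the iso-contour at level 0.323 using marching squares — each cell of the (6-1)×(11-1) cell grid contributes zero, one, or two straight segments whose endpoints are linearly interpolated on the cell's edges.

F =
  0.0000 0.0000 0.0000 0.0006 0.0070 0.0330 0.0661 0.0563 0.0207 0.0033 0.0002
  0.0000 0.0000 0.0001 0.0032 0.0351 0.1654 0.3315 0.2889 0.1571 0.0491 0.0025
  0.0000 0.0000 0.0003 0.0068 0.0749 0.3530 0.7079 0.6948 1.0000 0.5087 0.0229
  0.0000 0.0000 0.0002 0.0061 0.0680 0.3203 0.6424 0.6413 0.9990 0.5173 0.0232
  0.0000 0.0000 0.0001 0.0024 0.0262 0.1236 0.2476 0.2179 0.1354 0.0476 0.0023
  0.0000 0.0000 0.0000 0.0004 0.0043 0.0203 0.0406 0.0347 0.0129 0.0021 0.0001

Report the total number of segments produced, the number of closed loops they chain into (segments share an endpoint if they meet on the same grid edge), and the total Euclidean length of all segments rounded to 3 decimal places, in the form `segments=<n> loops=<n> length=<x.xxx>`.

segments=16 loops=1 length=12.092

cell (0,5): code 0100 → (0.968,6.000)–(1.000,5.949)
cell (0,6): code 1000 → (1.000,6.200)–(0.968,6.000)
cell (1,4): code 0100 → (1.840,5.000)–(2.000,4.892)
cell (1,5): code 1110 → (1.000,5.949)–(1.840,5.000)
cell (1,6): code 1101 → (1.084,7.000)–(1.000,6.200)
cell (1,7): code 1100 → (1.197,8.000)–(1.084,7.000)
cell (1,8): code 1100 → (1.596,9.000)–(1.197,8.000)
cell (1,9): code 1000 → (2.000,9.382)–(1.596,9.000)
cell (2,4): code 0010 → (2.000,4.892)–(2.917,5.000)
cell (2,5): code 0111 → (2.917,5.000)–(3.000,5.008)
cell (2,9): code 1001 → (3.000,9.393)–(2.000,9.382)
cell (3,5): code 0010 → (3.000,5.008)–(3.809,6.000)
cell (3,6): code 0011 → (3.809,6.000)–(3.752,7.000)
cell (3,7): code 0011 → (3.752,7.000)–(3.783,8.000)
cell (3,8): code 0011 → (3.783,8.000)–(3.414,9.000)
cell (3,9): code 0001 → (3.414,9.000)–(3.000,9.393)
total: 16 segments, chained into 1 closed loop(s), length Σ = 12.092163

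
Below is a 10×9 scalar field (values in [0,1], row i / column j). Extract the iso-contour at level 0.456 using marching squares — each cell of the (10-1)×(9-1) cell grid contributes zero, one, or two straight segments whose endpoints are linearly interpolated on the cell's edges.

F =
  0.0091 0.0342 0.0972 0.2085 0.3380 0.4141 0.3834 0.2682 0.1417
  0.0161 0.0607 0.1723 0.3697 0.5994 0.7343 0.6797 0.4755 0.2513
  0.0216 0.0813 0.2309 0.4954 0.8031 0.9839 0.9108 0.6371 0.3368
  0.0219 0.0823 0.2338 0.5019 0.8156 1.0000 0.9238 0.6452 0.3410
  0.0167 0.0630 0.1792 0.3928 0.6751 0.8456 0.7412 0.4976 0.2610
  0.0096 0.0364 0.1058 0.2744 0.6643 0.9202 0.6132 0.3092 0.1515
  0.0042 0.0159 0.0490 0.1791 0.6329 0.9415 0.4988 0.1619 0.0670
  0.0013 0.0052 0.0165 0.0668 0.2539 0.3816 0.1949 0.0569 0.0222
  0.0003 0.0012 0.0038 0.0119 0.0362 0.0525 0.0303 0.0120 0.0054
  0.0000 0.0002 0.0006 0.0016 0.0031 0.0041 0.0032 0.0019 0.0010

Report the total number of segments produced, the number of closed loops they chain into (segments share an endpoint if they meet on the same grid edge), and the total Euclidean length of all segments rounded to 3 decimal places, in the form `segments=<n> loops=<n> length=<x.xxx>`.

segments=22 loops=1 length=18.063

cell (0,3): code 0100 → (0.451,4.000)–(1.000,3.376)
cell (0,4): code 1100 → (0.131,5.000)–(0.451,4.000)
cell (0,5): code 1100 → (0.245,6.000)–(0.131,5.000)
cell (0,6): code 1100 → (0.906,7.000)–(0.245,6.000)
cell (0,7): code 1000 → (1.000,7.087)–(0.906,7.000)
cell (1,2): code 0100 → (1.687,3.000)–(2.000,2.851)
cell (1,3): code 1110 → (1.000,3.376)–(1.687,3.000)
cell (1,7): code 1001 → (2.000,7.603)–(1.000,7.087)
cell (2,2): code 0110 → (2.000,2.851)–(3.000,2.829)
cell (2,7): code 1001 → (3.000,7.622)–(2.000,7.603)
cell (3,2): code 0010 → (3.000,2.829)–(3.421,3.000)
cell (3,3): code 0111 → (3.421,3.000)–(4.000,3.224)
cell (3,7): code 1001 → (4.000,7.176)–(3.000,7.622)
cell (4,3): code 0110 → (4.000,3.224)–(5.000,3.466)
cell (4,6): code 1011 → (5.000,6.517)–(4.221,7.000)
cell (4,7): code 0001 → (4.221,7.000)–(4.000,7.176)
cell (5,3): code 0110 → (5.000,3.466)–(6.000,3.610)
cell (5,6): code 1001 → (6.000,6.127)–(5.000,6.517)
cell (6,3): code 0010 → (6.000,3.610)–(6.467,4.000)
cell (6,4): code 0011 → (6.467,4.000)–(6.867,5.000)
cell (6,5): code 0011 → (6.867,5.000)–(6.141,6.000)
cell (6,6): code 0001 → (6.141,6.000)–(6.000,6.127)
total: 22 segments, chained into 1 closed loop(s), length Σ = 18.062586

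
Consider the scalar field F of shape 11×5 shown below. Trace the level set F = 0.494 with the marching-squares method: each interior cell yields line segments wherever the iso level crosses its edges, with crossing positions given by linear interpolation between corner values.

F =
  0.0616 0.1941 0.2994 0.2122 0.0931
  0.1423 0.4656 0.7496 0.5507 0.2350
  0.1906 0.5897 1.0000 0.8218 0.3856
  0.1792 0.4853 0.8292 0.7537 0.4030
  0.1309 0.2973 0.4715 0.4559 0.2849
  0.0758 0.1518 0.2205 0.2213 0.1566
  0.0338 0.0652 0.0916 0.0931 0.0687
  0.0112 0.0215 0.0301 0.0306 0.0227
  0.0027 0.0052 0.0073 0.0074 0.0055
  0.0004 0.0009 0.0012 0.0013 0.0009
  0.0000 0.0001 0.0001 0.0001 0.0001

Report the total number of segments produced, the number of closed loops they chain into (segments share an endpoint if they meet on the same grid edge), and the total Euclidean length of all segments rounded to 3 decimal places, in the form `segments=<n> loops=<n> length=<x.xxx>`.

cell (0,1): code 0100 → (0.432,2.000)–(1.000,1.100)
cell (0,2): code 1100 → (0.832,3.000)–(0.432,2.000)
cell (0,3): code 1000 → (1.000,3.180)–(0.832,3.000)
cell (1,0): code 0100 → (1.229,1.000)–(2.000,0.760)
cell (1,1): code 1110 → (1.000,1.100)–(1.229,1.000)
cell (1,3): code 1001 → (2.000,3.751)–(1.000,3.180)
cell (2,0): code 0010 → (2.000,0.760)–(2.917,1.000)
cell (2,1): code 0111 → (2.917,1.000)–(3.000,1.025)
cell (2,3): code 1001 → (3.000,3.741)–(2.000,3.751)
cell (3,1): code 0010 → (3.000,1.025)–(3.937,2.000)
cell (3,2): code 0011 → (3.937,2.000)–(3.872,3.000)
cell (3,3): code 0001 → (3.872,3.000)–(3.000,3.741)
total: 12 segments, chained into 1 closed loop(s), length Σ = 10.129056

segments=12 loops=1 length=10.129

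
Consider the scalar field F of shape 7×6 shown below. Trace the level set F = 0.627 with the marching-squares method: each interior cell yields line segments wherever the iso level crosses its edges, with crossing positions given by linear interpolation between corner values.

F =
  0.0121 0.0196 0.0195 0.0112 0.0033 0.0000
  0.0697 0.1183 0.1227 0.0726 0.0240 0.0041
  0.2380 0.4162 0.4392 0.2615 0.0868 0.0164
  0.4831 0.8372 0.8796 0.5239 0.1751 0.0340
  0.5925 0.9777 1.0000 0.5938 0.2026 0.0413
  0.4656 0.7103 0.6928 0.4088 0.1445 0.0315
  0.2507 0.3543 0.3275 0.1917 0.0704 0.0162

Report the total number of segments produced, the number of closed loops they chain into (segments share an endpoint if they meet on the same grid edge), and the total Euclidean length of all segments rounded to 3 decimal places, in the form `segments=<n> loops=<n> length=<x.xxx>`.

segments=10 loops=1 length=8.834

cell (2,0): code 0100 → (2.501,1.000)–(3.000,0.406)
cell (2,1): code 1100 → (2.426,2.000)–(2.501,1.000)
cell (2,2): code 1000 → (3.000,2.710)–(2.426,2.000)
cell (3,0): code 0110 → (3.000,0.406)–(4.000,0.090)
cell (3,2): code 1001 → (4.000,2.918)–(3.000,2.710)
cell (4,0): code 0110 → (4.000,0.090)–(5.000,0.660)
cell (4,2): code 1001 → (5.000,2.232)–(4.000,2.918)
cell (5,0): code 0010 → (5.000,0.660)–(5.234,1.000)
cell (5,1): code 0011 → (5.234,1.000)–(5.180,2.000)
cell (5,2): code 0001 → (5.180,2.000)–(5.000,2.232)
total: 10 segments, chained into 1 closed loop(s), length Σ = 8.833753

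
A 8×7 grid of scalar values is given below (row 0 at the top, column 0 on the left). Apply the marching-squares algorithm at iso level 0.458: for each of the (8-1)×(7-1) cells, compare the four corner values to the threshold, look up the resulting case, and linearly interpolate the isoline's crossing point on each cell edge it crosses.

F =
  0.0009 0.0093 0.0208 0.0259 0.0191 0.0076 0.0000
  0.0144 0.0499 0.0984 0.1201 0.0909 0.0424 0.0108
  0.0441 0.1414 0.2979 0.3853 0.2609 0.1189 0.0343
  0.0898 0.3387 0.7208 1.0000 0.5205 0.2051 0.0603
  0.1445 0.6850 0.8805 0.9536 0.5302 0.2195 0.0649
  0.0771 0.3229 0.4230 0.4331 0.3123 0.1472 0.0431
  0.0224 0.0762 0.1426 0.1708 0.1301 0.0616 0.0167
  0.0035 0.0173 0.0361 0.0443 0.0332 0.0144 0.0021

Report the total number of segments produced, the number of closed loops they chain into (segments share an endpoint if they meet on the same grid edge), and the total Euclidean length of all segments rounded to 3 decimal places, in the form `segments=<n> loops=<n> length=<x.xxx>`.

segments=12 loops=1 length=10.084

cell (2,1): code 0100 → (2.379,2.000)–(3.000,1.312)
cell (2,2): code 1100 → (2.118,3.000)–(2.379,2.000)
cell (2,3): code 1100 → (2.759,4.000)–(2.118,3.000)
cell (2,4): code 1000 → (3.000,4.198)–(2.759,4.000)
cell (3,0): code 0100 → (3.344,1.000)–(4.000,0.580)
cell (3,1): code 1110 → (3.000,1.312)–(3.344,1.000)
cell (3,4): code 1001 → (4.000,4.232)–(3.000,4.198)
cell (4,0): code 0010 → (4.000,0.580)–(4.627,1.000)
cell (4,1): code 0011 → (4.627,1.000)–(4.923,2.000)
cell (4,2): code 0011 → (4.923,2.000)–(4.952,3.000)
cell (4,3): code 0011 → (4.952,3.000)–(4.331,4.000)
cell (4,4): code 0001 → (4.331,4.000)–(4.000,4.232)
total: 12 segments, chained into 1 closed loop(s), length Σ = 10.083679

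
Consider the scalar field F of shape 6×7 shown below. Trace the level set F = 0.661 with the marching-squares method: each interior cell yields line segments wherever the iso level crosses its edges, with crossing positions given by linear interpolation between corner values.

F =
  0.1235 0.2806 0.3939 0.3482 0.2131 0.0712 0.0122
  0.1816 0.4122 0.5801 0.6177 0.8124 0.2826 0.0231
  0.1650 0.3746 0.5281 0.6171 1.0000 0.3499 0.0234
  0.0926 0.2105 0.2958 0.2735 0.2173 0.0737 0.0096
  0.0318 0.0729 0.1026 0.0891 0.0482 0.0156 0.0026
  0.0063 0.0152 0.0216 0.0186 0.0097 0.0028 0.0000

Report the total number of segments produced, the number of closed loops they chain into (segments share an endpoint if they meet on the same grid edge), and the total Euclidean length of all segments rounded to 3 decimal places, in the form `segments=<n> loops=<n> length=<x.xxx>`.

segments=6 loops=1 length=4.896

cell (0,3): code 0100 → (0.747,4.000)–(1.000,3.222)
cell (0,4): code 1000 → (1.000,4.286)–(0.747,4.000)
cell (1,3): code 0110 → (1.000,3.222)–(2.000,3.115)
cell (1,4): code 1001 → (2.000,4.521)–(1.000,4.286)
cell (2,3): code 0010 → (2.000,3.115)–(2.433,4.000)
cell (2,4): code 0001 → (2.433,4.000)–(2.000,4.521)
total: 6 segments, chained into 1 closed loop(s), length Σ = 4.895708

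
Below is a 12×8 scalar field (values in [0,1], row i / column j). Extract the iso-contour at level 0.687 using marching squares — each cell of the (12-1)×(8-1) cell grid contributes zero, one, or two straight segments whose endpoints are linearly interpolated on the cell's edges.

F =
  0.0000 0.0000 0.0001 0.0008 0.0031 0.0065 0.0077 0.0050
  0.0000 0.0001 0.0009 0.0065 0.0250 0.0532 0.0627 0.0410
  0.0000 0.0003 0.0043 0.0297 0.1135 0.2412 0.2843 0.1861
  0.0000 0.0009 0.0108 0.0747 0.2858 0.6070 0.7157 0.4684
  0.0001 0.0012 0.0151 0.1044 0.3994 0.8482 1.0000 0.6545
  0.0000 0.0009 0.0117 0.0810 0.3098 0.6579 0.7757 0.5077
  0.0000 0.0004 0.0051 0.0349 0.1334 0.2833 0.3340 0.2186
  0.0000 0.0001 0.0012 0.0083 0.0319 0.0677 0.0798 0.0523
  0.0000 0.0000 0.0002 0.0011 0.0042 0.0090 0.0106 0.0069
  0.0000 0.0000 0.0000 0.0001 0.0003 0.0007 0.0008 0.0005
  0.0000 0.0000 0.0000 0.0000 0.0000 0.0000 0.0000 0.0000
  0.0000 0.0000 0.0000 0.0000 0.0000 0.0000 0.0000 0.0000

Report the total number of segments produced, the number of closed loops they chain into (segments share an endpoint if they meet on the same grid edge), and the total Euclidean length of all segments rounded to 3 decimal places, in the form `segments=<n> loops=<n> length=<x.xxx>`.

cell (2,5): code 0100 → (2.933,6.000)–(3.000,5.736)
cell (2,6): code 1000 → (3.000,6.116)–(2.933,6.000)
cell (3,4): code 0100 → (3.332,5.000)–(4.000,4.641)
cell (3,5): code 1110 → (3.000,5.736)–(3.332,5.000)
cell (3,6): code 1001 → (4.000,6.906)–(3.000,6.116)
cell (4,4): code 0010 → (4.000,4.641)–(4.847,5.000)
cell (4,5): code 0111 → (4.847,5.000)–(5.000,5.247)
cell (4,6): code 1001 → (5.000,6.331)–(4.000,6.906)
cell (5,5): code 0010 → (5.000,5.247)–(5.201,6.000)
cell (5,6): code 0001 → (5.201,6.000)–(5.000,6.331)
total: 10 segments, chained into 1 closed loop(s), length Σ = 6.776904

segments=10 loops=1 length=6.777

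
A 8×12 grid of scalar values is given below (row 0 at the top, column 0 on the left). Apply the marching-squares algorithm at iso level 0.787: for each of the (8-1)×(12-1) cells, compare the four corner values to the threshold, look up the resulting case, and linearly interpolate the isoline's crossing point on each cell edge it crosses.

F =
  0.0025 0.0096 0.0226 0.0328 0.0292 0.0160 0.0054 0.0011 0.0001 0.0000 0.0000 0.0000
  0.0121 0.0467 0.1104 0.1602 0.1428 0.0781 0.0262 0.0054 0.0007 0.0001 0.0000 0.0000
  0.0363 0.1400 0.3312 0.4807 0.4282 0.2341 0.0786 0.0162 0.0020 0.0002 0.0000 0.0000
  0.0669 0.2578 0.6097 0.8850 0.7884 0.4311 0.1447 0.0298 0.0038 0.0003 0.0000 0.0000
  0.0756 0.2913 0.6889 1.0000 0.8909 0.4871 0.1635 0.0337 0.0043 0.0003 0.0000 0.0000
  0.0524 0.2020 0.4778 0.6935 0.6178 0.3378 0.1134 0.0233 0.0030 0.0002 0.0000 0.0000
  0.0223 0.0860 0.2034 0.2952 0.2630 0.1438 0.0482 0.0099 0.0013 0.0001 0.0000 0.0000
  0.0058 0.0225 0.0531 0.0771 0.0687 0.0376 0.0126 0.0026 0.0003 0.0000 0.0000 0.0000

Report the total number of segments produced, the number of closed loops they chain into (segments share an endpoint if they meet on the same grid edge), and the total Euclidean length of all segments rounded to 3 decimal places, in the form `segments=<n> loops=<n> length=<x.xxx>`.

segments=8 loops=1 length=6.032

cell (2,2): code 0100 → (2.758,3.000)–(3.000,2.644)
cell (2,3): code 1100 → (2.996,4.000)–(2.758,3.000)
cell (2,4): code 1000 → (3.000,4.004)–(2.996,4.000)
cell (3,2): code 0110 → (3.000,2.644)–(4.000,2.315)
cell (3,4): code 1001 → (4.000,4.257)–(3.000,4.004)
cell (4,2): code 0010 → (4.000,2.315)–(4.695,3.000)
cell (4,3): code 0011 → (4.695,3.000)–(4.380,4.000)
cell (4,4): code 0001 → (4.380,4.000)–(4.000,4.257)
total: 8 segments, chained into 1 closed loop(s), length Σ = 6.031607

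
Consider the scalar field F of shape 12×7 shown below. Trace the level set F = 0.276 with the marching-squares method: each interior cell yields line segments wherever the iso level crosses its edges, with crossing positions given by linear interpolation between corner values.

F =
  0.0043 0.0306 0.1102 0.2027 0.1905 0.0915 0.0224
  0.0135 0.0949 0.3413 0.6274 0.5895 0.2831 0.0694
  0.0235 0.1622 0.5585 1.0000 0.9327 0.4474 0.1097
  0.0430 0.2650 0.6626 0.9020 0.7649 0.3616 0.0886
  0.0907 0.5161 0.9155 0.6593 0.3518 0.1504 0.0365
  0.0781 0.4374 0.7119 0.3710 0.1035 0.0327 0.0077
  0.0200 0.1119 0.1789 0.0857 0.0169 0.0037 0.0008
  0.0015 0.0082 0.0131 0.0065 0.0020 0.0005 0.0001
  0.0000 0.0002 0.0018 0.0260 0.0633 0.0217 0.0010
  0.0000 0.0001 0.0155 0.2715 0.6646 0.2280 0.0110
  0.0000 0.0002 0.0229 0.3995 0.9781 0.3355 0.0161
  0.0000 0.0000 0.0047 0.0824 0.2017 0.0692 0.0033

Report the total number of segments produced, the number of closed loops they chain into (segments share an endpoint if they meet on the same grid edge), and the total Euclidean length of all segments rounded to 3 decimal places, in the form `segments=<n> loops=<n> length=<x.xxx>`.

cell (0,1): code 0100 → (0.717,2.000)–(1.000,1.735)
cell (0,2): code 1100 → (0.173,3.000)–(0.717,2.000)
cell (0,3): code 1100 → (0.214,4.000)–(0.173,3.000)
cell (0,4): code 1100 → (0.963,5.000)–(0.214,4.000)
cell (0,5): code 1000 → (1.000,5.033)–(0.963,5.000)
cell (1,1): code 0110 → (1.000,1.735)–(2.000,1.287)
cell (1,5): code 1001 → (2.000,5.508)–(1.000,5.033)
cell (2,1): code 0110 → (2.000,1.287)–(3.000,1.028)
cell (2,5): code 1001 → (3.000,5.314)–(2.000,5.508)
cell (3,0): code 0100 → (3.044,1.000)–(4.000,0.436)
cell (3,1): code 1110 → (3.000,1.028)–(3.044,1.000)
cell (3,4): code 1011 → (4.000,4.376)–(3.405,5.000)
cell (3,5): code 0001 → (3.405,5.000)–(3.000,5.314)
cell (4,0): code 0110 → (4.000,0.436)–(5.000,0.551)
cell (4,3): code 1011 → (5.000,3.355)–(4.305,4.000)
cell (4,4): code 0001 → (4.305,4.000)–(4.000,4.376)
cell (5,0): code 0010 → (5.000,0.551)–(5.496,1.000)
cell (5,1): code 0011 → (5.496,1.000)–(5.818,2.000)
cell (5,2): code 0011 → (5.818,2.000)–(5.333,3.000)
cell (5,3): code 0001 → (5.333,3.000)–(5.000,3.355)
cell (8,3): code 0100 → (8.354,4.000)–(9.000,3.011)
cell (8,4): code 1000 → (9.000,4.890)–(8.354,4.000)
cell (9,2): code 0100 → (9.035,3.000)–(10.000,2.672)
cell (9,3): code 1110 → (9.000,3.011)–(9.035,3.000)
cell (9,4): code 1101 → (9.447,5.000)–(9.000,4.890)
cell (9,5): code 1000 → (10.000,5.186)–(9.447,5.000)
cell (10,2): code 0010 → (10.000,2.672)–(10.389,3.000)
cell (10,3): code 0011 → (10.389,3.000)–(10.904,4.000)
cell (10,4): code 0011 → (10.904,4.000)–(10.223,5.000)
cell (10,5): code 0001 → (10.223,5.000)–(10.000,5.186)
total: 30 segments, chained into 2 closed loop(s), length Σ = 23.888936

segments=30 loops=2 length=23.889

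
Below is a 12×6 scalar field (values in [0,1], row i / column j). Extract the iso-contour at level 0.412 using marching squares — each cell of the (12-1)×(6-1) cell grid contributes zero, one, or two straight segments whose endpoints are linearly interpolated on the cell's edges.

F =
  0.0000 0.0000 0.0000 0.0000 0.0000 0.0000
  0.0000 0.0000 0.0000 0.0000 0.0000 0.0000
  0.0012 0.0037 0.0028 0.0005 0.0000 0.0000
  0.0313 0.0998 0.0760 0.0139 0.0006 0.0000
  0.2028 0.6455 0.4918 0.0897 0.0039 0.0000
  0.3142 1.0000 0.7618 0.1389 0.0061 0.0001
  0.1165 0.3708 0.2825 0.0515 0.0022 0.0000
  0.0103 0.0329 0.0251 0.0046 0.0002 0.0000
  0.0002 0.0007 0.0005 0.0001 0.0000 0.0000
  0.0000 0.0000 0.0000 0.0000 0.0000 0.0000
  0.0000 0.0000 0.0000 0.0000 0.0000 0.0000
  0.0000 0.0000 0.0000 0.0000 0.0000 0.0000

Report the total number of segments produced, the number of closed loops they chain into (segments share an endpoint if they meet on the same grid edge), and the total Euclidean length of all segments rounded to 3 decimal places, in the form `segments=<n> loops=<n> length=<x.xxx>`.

segments=8 loops=1 length=7.309

cell (3,0): code 0100 → (3.572,1.000)–(4.000,0.473)
cell (3,1): code 1100 → (3.808,2.000)–(3.572,1.000)
cell (3,2): code 1000 → (4.000,2.198)–(3.808,2.000)
cell (4,0): code 0110 → (4.000,0.473)–(5.000,0.143)
cell (4,2): code 1001 → (5.000,2.562)–(4.000,2.198)
cell (5,0): code 0010 → (5.000,0.143)–(5.935,1.000)
cell (5,1): code 0011 → (5.935,1.000)–(5.730,2.000)
cell (5,2): code 0001 → (5.730,2.000)–(5.000,2.562)
total: 8 segments, chained into 1 closed loop(s), length Σ = 7.309480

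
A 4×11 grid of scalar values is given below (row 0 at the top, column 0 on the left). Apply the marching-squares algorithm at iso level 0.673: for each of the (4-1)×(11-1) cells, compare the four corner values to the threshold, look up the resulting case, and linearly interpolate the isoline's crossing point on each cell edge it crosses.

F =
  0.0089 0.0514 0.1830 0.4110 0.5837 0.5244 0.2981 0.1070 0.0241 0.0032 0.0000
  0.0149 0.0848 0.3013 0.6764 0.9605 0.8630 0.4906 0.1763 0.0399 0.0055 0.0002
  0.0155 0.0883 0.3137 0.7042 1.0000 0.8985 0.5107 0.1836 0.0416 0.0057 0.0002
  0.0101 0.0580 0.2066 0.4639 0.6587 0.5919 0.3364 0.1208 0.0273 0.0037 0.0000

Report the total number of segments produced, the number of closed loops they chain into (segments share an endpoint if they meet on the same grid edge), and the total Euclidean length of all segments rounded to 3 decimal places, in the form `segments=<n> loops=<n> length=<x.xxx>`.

cell (0,2): code 0100 → (0.987,3.000)–(1.000,2.991)
cell (0,3): code 1100 → (0.237,4.000)–(0.987,3.000)
cell (0,4): code 1100 → (0.439,5.000)–(0.237,4.000)
cell (0,5): code 1000 → (1.000,5.510)–(0.439,5.000)
cell (1,2): code 0110 → (1.000,2.991)–(2.000,2.920)
cell (1,5): code 1001 → (2.000,5.581)–(1.000,5.510)
cell (2,2): code 0010 → (2.000,2.920)–(2.130,3.000)
cell (2,3): code 0011 → (2.130,3.000)–(2.958,4.000)
cell (2,4): code 0011 → (2.958,4.000)–(2.735,5.000)
cell (2,5): code 0001 → (2.735,5.000)–(2.000,5.581)
total: 10 segments, chained into 1 closed loop(s), length Σ = 8.462414

segments=10 loops=1 length=8.462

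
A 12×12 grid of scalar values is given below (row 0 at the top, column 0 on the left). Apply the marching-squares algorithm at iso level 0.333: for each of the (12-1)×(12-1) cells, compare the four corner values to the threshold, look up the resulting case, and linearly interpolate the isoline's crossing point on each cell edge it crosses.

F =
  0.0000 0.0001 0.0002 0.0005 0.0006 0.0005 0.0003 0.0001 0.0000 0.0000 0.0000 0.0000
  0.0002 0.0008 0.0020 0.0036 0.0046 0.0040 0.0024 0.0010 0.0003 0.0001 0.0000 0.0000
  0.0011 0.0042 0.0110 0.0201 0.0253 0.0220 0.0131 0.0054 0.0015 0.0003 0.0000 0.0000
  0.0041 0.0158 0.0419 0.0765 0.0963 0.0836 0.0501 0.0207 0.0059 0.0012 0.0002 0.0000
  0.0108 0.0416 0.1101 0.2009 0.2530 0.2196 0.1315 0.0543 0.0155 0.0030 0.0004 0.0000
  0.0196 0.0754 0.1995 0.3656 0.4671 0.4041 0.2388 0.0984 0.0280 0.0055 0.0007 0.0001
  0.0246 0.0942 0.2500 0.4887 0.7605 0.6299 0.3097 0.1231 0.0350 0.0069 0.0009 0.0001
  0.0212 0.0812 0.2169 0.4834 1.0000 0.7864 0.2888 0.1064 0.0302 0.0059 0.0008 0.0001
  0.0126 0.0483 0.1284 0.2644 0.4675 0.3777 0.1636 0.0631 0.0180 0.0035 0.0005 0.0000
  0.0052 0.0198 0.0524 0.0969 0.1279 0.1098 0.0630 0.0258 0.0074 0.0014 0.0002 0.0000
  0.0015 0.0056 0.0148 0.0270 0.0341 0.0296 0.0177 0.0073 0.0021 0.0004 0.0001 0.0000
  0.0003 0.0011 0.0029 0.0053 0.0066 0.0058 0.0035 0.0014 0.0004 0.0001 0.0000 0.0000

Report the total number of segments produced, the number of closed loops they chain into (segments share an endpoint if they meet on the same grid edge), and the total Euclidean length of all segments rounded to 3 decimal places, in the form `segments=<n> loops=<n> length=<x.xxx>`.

cell (4,2): code 0100 → (4.802,3.000)–(5.000,2.804)
cell (4,3): code 1100 → (4.374,4.000)–(4.802,3.000)
cell (4,4): code 1100 → (4.615,5.000)–(4.374,4.000)
cell (4,5): code 1000 → (5.000,5.430)–(4.615,5.000)
cell (5,2): code 0110 → (5.000,2.804)–(6.000,2.348)
cell (5,5): code 1001 → (6.000,5.927)–(5.000,5.430)
cell (6,2): code 0110 → (6.000,2.348)–(7.000,2.436)
cell (6,5): code 1001 → (7.000,5.911)–(6.000,5.927)
cell (7,2): code 0010 → (7.000,2.436)–(7.687,3.000)
cell (7,3): code 0111 → (7.687,3.000)–(8.000,3.338)
cell (7,5): code 1001 → (8.000,5.209)–(7.000,5.911)
cell (8,3): code 0010 → (8.000,3.338)–(8.396,4.000)
cell (8,4): code 0011 → (8.396,4.000)–(8.167,5.000)
cell (8,5): code 0001 → (8.167,5.000)–(8.000,5.209)
total: 14 segments, chained into 1 closed loop(s), length Σ = 11.828985

segments=14 loops=1 length=11.829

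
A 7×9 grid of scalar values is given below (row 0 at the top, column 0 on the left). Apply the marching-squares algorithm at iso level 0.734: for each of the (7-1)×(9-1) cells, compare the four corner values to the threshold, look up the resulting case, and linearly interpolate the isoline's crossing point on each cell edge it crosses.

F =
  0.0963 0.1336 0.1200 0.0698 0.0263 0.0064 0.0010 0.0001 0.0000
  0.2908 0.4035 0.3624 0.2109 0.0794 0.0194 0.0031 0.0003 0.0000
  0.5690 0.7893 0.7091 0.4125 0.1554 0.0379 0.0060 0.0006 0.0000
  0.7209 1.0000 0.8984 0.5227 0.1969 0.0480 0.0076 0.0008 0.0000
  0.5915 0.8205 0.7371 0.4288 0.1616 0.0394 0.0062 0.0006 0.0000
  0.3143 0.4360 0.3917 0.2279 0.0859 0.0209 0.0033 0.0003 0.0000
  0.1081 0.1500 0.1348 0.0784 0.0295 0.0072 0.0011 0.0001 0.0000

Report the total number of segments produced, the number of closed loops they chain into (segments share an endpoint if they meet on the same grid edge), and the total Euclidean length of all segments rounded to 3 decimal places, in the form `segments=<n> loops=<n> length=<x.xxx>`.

cell (1,0): code 0100 → (1.857,1.000)–(2.000,0.749)
cell (1,1): code 1000 → (2.000,1.690)–(1.857,1.000)
cell (2,0): code 0110 → (2.000,0.749)–(3.000,0.047)
cell (2,1): code 1101 → (2.132,2.000)–(2.000,1.690)
cell (2,2): code 1000 → (3.000,2.438)–(2.132,2.000)
cell (3,0): code 0110 → (3.000,0.047)–(4.000,0.622)
cell (3,2): code 1001 → (4.000,2.010)–(3.000,2.438)
cell (4,0): code 0010 → (4.000,0.622)–(4.225,1.000)
cell (4,1): code 0011 → (4.225,1.000)–(4.009,2.000)
cell (4,2): code 0001 → (4.009,2.000)–(4.000,2.010)
total: 10 segments, chained into 1 closed loop(s), length Σ = 7.242258

segments=10 loops=1 length=7.242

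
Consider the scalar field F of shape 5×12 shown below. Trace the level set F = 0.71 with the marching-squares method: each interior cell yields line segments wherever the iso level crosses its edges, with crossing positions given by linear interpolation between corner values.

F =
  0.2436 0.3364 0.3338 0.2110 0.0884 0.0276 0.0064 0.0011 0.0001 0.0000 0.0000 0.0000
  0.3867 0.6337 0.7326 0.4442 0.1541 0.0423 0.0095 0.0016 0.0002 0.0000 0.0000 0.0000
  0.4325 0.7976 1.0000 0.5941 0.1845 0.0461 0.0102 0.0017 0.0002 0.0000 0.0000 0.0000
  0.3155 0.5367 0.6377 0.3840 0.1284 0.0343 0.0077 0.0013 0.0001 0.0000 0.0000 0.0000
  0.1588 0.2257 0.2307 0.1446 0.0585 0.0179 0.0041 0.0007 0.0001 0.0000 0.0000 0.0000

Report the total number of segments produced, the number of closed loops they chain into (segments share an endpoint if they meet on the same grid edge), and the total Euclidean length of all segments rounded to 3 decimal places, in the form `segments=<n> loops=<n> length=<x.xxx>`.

cell (0,1): code 0100 → (0.943,2.000)–(1.000,1.771)
cell (0,2): code 1000 → (1.000,2.078)–(0.943,2.000)
cell (1,0): code 0100 → (1.466,1.000)–(2.000,0.760)
cell (1,1): code 1110 → (1.000,1.771)–(1.466,1.000)
cell (1,2): code 1001 → (2.000,2.714)–(1.000,2.078)
cell (2,0): code 0010 → (2.000,0.760)–(2.336,1.000)
cell (2,1): code 0011 → (2.336,1.000)–(2.800,2.000)
cell (2,2): code 0001 → (2.800,2.000)–(2.000,2.714)
total: 8 segments, chained into 1 closed loop(s), length Σ = 5.592519

segments=8 loops=1 length=5.593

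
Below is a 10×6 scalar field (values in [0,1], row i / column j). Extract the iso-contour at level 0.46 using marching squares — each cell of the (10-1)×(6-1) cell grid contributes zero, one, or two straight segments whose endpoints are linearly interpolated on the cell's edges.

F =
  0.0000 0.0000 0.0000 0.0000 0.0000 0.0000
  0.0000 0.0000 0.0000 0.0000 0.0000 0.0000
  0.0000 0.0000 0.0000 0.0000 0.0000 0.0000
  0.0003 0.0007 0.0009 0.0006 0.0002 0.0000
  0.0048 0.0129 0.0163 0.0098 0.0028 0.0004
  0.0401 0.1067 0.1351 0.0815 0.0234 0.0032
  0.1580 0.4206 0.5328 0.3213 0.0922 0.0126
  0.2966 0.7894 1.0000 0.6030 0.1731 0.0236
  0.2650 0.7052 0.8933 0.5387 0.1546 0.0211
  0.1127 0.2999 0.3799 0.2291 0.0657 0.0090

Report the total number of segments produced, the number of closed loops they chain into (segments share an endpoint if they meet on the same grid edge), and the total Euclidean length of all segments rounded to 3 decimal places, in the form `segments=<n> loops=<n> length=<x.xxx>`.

cell (5,1): code 0100 → (5.817,2.000)–(6.000,1.351)
cell (5,2): code 1000 → (6.000,2.344)–(5.817,2.000)
cell (6,0): code 0100 → (6.107,1.000)–(7.000,0.332)
cell (6,1): code 1110 → (6.000,1.351)–(6.107,1.000)
cell (6,2): code 1101 → (6.492,3.000)–(6.000,2.344)
cell (6,3): code 1000 → (7.000,3.333)–(6.492,3.000)
cell (7,0): code 0110 → (7.000,0.332)–(8.000,0.443)
cell (7,3): code 1001 → (8.000,3.205)–(7.000,3.333)
cell (8,0): code 0010 → (8.000,0.443)–(8.605,1.000)
cell (8,1): code 0011 → (8.605,1.000)–(8.844,2.000)
cell (8,2): code 0011 → (8.844,2.000)–(8.254,3.000)
cell (8,3): code 0001 → (8.254,3.000)–(8.000,3.205)
total: 12 segments, chained into 1 closed loop(s), length Σ = 9.325923

segments=12 loops=1 length=9.326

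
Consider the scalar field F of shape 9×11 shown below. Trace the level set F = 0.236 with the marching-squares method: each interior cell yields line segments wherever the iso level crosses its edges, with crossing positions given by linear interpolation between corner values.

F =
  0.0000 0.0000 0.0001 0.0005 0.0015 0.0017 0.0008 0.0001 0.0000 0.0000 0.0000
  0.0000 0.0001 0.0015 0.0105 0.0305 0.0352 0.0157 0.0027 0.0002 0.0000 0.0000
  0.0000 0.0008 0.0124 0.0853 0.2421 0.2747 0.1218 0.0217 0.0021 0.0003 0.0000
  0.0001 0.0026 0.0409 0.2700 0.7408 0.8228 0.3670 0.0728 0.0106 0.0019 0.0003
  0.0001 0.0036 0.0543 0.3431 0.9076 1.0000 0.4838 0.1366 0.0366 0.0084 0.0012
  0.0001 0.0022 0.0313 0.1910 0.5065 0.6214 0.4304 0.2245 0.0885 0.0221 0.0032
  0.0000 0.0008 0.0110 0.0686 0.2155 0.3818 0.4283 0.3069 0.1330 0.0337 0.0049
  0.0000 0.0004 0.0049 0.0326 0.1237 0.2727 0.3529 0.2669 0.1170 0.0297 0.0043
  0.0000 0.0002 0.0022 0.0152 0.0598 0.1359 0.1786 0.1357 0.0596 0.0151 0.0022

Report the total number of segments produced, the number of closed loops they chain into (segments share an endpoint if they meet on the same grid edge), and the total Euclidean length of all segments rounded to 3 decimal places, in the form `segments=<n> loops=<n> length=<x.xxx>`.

segments=22 loops=1 length=16.198

cell (1,3): code 0100 → (1.971,4.000)–(2.000,3.961)
cell (1,4): code 1100 → (1.838,5.000)–(1.971,4.000)
cell (1,5): code 1000 → (2.000,5.253)–(1.838,5.000)
cell (2,2): code 0100 → (2.816,3.000)–(3.000,2.852)
cell (2,3): code 1110 → (2.000,3.961)–(2.816,3.000)
cell (2,5): code 1101 → (2.466,6.000)–(2.000,5.253)
cell (2,6): code 1000 → (3.000,6.445)–(2.466,6.000)
cell (3,2): code 0110 → (3.000,2.852)–(4.000,2.629)
cell (3,6): code 1001 → (4.000,6.714)–(3.000,6.445)
cell (4,2): code 0010 → (4.000,2.629)–(4.704,3.000)
cell (4,3): code 0111 → (4.704,3.000)–(5.000,3.143)
cell (4,6): code 1001 → (5.000,6.944)–(4.000,6.714)
cell (5,3): code 0010 → (5.000,3.143)–(5.930,4.000)
cell (5,4): code 0111 → (5.930,4.000)–(6.000,4.123)
cell (5,6): code 1101 → (5.140,7.000)–(5.000,6.944)
cell (5,7): code 1000 → (6.000,7.408)–(5.140,7.000)
cell (6,4): code 0110 → (6.000,4.123)–(7.000,4.754)
cell (6,7): code 1001 → (7.000,7.206)–(6.000,7.408)
cell (7,4): code 0010 → (7.000,4.754)–(7.268,5.000)
cell (7,5): code 0011 → (7.268,5.000)–(7.671,6.000)
cell (7,6): code 0011 → (7.671,6.000)–(7.236,7.000)
cell (7,7): code 0001 → (7.236,7.000)–(7.000,7.206)
total: 22 segments, chained into 1 closed loop(s), length Σ = 16.197640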